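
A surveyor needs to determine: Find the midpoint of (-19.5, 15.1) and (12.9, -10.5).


M = (((-19.5)+12.9)/2, (15.1+(-10.5))/2)
= (-3.3, 2.3)

(-3.3, 2.3)


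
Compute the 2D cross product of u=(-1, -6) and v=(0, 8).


u x v = u_x*v_y - u_y*v_x = (-1)*8 - (-6)*0
= (-8) - 0 = -8

-8


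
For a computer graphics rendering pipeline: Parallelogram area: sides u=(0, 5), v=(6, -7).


|u x v| = |0*(-7) - 5*6|
= |0 - 30| = 30

30


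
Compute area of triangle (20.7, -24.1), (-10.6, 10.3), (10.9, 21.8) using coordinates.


Area = |x_A(y_B-y_C) + x_B(y_C-y_A) + x_C(y_A-y_B)|/2
= |(-238.05) + (-486.54) + (-374.96)|/2
= 1099.55/2 = 549.775

549.775


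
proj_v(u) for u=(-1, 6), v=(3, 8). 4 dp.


u.v = 45, |v| = sqrt(73) = 8.544
Scalar projection = u.v / |v| = 45 / sqrt(73) = 5.2669

5.2669


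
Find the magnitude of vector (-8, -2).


|u| = sqrt((-8)^2 + (-2)^2) = sqrt(68) = 8.2462

8.2462


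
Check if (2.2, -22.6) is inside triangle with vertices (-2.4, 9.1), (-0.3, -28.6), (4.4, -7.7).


Cross products: AB x AP = 106.85, BC x BP = -24.05, CA x CP = 138.28
All same sign? no

No, outside


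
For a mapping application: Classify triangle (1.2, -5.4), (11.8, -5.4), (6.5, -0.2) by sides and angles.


Side lengths squared: AB^2=112.36, BC^2=55.13, CA^2=55.13
Sorted: [55.13, 55.13, 112.36]
By sides: Isosceles, By angles: Obtuse

Isosceles, Obtuse


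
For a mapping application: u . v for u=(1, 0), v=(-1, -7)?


u . v = u_x*v_x + u_y*v_y = 1*(-1) + 0*(-7)
= (-1) + 0 = -1

-1


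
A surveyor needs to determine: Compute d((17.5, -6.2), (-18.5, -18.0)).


dx=-36, dy=-11.8
d^2 = (-36)^2 + (-11.8)^2 = 1435.24
d = sqrt(1435.24) = 37.8846

37.8846


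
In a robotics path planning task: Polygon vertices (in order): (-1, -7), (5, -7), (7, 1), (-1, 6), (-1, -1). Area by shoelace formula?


Shoelace sum: ((-1)*(-7) - 5*(-7)) + (5*1 - 7*(-7)) + (7*6 - (-1)*1) + ((-1)*(-1) - (-1)*6) + ((-1)*(-7) - (-1)*(-1))
= 152
Area = |152|/2 = 76

76


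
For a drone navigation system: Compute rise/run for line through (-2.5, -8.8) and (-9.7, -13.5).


slope = (y2-y1)/(x2-x1) = ((-13.5)-(-8.8))/((-9.7)-(-2.5)) = (-4.7)/(-7.2) = 0.6528

0.6528


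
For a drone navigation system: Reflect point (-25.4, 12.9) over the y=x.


Reflection over y=x: (x,y) -> (y,x)
(-25.4, 12.9) -> (12.9, -25.4)

(12.9, -25.4)


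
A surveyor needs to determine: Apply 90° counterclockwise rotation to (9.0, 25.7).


90° CCW: (x,y) -> (-y, x)
(9,25.7) -> (-25.7, 9)

(-25.7, 9)


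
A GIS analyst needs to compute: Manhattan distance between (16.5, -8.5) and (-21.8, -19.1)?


|16.5-(-21.8)| + |(-8.5)-(-19.1)| = 38.3 + 10.6 = 48.9

48.9


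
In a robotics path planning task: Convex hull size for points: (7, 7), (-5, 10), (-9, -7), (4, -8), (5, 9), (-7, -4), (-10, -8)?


Convex hull vertices (CCW): (-10, -8), (4, -8), (7, 7), (5, 9), (-5, 10)
Count = 5

5


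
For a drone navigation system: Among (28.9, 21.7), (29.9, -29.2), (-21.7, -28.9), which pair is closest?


d(P0,P1) = 50.9098, d(P0,P2) = 71.5592, d(P1,P2) = 51.6009
Closest: P0 and P1

Closest pair: (28.9, 21.7) and (29.9, -29.2), distance = 50.9098


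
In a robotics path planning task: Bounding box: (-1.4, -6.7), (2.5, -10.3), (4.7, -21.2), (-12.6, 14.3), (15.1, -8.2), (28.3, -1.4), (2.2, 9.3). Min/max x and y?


x range: [-12.6, 28.3]
y range: [-21.2, 14.3]
Bounding box: (-12.6,-21.2) to (28.3,14.3)

(-12.6,-21.2) to (28.3,14.3)


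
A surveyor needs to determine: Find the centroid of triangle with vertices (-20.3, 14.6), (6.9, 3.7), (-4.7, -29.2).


Centroid = ((x_A+x_B+x_C)/3, (y_A+y_B+y_C)/3)
= (((-20.3)+6.9+(-4.7))/3, (14.6+3.7+(-29.2))/3)
= (-6.0333, -3.6333)

(-6.0333, -3.6333)


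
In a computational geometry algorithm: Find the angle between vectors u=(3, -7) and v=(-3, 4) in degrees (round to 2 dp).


u.v = -37, |u| = sqrt(58) = 7.6158, |v| = sqrt(25) = 5
cos(theta) = u.v/(|u||v|) = -37/sqrt(1450) = -0.971668
theta = acos(-0.971668) = 166.33 degrees

166.33 degrees


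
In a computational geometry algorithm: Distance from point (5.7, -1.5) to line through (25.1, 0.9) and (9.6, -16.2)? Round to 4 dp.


|cross product| = 294.54
|line direction| = sqrt(532.66) = 23.0794
Distance = 294.54/sqrt(532.66) = 12.762

12.762


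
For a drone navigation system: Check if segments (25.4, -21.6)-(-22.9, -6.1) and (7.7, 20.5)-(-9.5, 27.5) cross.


Cross products: d1=600.22, d2=671.72, d3=-1759.08, d4=-1830.58
d1*d2 < 0 and d3*d4 < 0? no

No, they don't intersect


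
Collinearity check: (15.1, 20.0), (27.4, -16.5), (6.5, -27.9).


Cross product: (27.4-15.1)*((-27.9)-20) - ((-16.5)-20)*(6.5-15.1)
= -903.07

No, not collinear


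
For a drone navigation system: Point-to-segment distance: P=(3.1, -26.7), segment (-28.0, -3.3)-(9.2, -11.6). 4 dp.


Project P onto AB: t = 0.9301 (clamped to [0,1])
Closest point on segment: (6.5986, -11.0196)
Distance: 16.066

16.066


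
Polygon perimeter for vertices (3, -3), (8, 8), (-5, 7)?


Sides: (3, -3)->(8, 8): sqrt(146) = 12.083046, (8, 8)->(-5, 7): sqrt(170) = 13.038405, (-5, 7)->(3, -3): sqrt(164) = 12.806248
Sum = 37.927699
Perimeter = 37.9277

37.9277


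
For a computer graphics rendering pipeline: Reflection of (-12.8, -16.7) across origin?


Reflection over origin: (x,y) -> (-x,-y)
(-12.8, -16.7) -> (12.8, 16.7)

(12.8, 16.7)


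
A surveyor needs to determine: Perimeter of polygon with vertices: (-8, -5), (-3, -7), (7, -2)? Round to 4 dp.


Sides: (-8, -5)->(-3, -7): sqrt(29) = 5.385165, (-3, -7)->(7, -2): sqrt(125) = 11.18034, (7, -2)->(-8, -5): sqrt(234) = 15.297059
Sum = 31.862564
Perimeter = 31.8626

31.8626


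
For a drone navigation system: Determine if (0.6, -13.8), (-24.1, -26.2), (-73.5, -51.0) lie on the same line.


Cross product: ((-24.1)-0.6)*((-51)-(-13.8)) - ((-26.2)-(-13.8))*((-73.5)-0.6)
= 0

Yes, collinear


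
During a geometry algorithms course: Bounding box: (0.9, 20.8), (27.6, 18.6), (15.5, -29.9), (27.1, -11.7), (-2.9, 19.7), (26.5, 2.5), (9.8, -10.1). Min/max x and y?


x range: [-2.9, 27.6]
y range: [-29.9, 20.8]
Bounding box: (-2.9,-29.9) to (27.6,20.8)

(-2.9,-29.9) to (27.6,20.8)


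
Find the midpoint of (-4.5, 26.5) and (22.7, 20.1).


M = (((-4.5)+22.7)/2, (26.5+20.1)/2)
= (9.1, 23.3)

(9.1, 23.3)


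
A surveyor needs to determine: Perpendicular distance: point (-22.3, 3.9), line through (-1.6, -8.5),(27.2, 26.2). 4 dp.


|cross product| = 1075.41
|line direction| = sqrt(2033.53) = 45.0947
Distance = 1075.41/sqrt(2033.53) = 23.8478

23.8478


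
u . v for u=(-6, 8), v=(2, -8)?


u . v = u_x*v_x + u_y*v_y = (-6)*2 + 8*(-8)
= (-12) + (-64) = -76

-76


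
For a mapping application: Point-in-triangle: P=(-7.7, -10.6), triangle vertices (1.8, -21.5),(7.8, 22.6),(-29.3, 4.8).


Cross products: AB x AP = 484.35, BC x BP = 955.82, CA x CP = 89.14
All same sign? yes

Yes, inside


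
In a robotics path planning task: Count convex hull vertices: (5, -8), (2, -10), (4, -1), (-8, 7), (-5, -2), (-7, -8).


Convex hull vertices (CCW): (-8, 7), (-7, -8), (2, -10), (5, -8), (4, -1)
Count = 5

5


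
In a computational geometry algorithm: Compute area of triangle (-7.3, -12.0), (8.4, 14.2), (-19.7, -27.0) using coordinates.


Area = |x_A(y_B-y_C) + x_B(y_C-y_A) + x_C(y_A-y_B)|/2
= |(-300.76) + (-126) + 516.14|/2
= 89.38/2 = 44.69

44.69


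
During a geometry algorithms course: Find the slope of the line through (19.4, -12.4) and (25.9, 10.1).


slope = (y2-y1)/(x2-x1) = (10.1-(-12.4))/(25.9-19.4) = 22.5/6.5 = 3.4615

3.4615


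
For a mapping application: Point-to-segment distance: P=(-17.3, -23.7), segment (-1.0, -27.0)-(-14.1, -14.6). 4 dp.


Project P onto AB: t = 0.782 (clamped to [0,1])
Closest point on segment: (-11.2446, -17.3028)
Distance: 8.8086

8.8086


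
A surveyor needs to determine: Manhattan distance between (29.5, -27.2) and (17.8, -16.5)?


|29.5-17.8| + |(-27.2)-(-16.5)| = 11.7 + 10.7 = 22.4

22.4


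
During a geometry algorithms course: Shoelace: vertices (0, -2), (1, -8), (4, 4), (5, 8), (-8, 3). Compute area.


Shoelace sum: (0*(-8) - 1*(-2)) + (1*4 - 4*(-8)) + (4*8 - 5*4) + (5*3 - (-8)*8) + ((-8)*(-2) - 0*3)
= 145
Area = |145|/2 = 72.5

72.5


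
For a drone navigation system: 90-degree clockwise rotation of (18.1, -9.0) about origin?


90° CW: (x,y) -> (y, -x)
(18.1,-9) -> (-9, -18.1)

(-9, -18.1)


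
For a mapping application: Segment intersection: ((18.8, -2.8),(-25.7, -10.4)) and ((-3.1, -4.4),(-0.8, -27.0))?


Cross products: d1=498.62, d2=-524.56, d3=-95.24, d4=927.94
d1*d2 < 0 and d3*d4 < 0? yes

Yes, they intersect


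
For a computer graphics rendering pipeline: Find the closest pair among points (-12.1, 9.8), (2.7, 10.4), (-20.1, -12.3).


d(P0,P1) = 14.8122, d(P0,P2) = 23.5034, d(P1,P2) = 32.1734
Closest: P0 and P1

Closest pair: (-12.1, 9.8) and (2.7, 10.4), distance = 14.8122


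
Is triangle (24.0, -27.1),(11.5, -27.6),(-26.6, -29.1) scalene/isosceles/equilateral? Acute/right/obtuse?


Side lengths squared: AB^2=156.5, BC^2=1453.86, CA^2=2564.36
Sorted: [156.5, 1453.86, 2564.36]
By sides: Scalene, By angles: Obtuse

Scalene, Obtuse


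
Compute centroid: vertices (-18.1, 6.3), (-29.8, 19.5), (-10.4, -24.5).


Centroid = ((x_A+x_B+x_C)/3, (y_A+y_B+y_C)/3)
= (((-18.1)+(-29.8)+(-10.4))/3, (6.3+19.5+(-24.5))/3)
= (-19.4333, 0.4333)

(-19.4333, 0.4333)


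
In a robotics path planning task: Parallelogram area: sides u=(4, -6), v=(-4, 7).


|u x v| = |4*7 - (-6)*(-4)|
= |28 - 24| = 4

4


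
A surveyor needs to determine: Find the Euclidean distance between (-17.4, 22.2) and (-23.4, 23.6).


dx=-6, dy=1.4
d^2 = (-6)^2 + 1.4^2 = 37.96
d = sqrt(37.96) = 6.1612

6.1612


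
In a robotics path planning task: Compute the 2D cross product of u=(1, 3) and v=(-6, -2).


u x v = u_x*v_y - u_y*v_x = 1*(-2) - 3*(-6)
= (-2) - (-18) = 16

16


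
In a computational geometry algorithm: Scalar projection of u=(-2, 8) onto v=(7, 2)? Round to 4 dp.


u.v = 2, |v| = sqrt(53) = 7.2801
Scalar projection = u.v / |v| = 2 / sqrt(53) = 0.2747

0.2747


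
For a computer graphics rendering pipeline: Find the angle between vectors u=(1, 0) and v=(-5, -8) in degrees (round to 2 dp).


u.v = -5, |u| = sqrt(1) = 1, |v| = sqrt(89) = 9.434
cos(theta) = u.v/(|u||v|) = -5/sqrt(89) = -0.529999
theta = acos(-0.529999) = 122.01 degrees

122.01 degrees


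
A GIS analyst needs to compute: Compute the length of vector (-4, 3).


|u| = sqrt((-4)^2 + 3^2) = sqrt(25) = 5

5


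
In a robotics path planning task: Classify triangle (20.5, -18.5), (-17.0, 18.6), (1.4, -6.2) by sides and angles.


Side lengths squared: AB^2=2782.66, BC^2=953.6, CA^2=516.1
Sorted: [516.1, 953.6, 2782.66]
By sides: Scalene, By angles: Obtuse

Scalene, Obtuse


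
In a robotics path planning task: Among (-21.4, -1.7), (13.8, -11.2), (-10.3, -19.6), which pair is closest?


d(P0,P1) = 36.4594, d(P0,P2) = 21.0623, d(P1,P2) = 25.522
Closest: P0 and P2

Closest pair: (-21.4, -1.7) and (-10.3, -19.6), distance = 21.0623


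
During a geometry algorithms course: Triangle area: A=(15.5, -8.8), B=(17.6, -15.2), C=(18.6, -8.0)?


Area = |x_A(y_B-y_C) + x_B(y_C-y_A) + x_C(y_A-y_B)|/2
= |(-111.6) + 14.08 + 119.04|/2
= 21.52/2 = 10.76

10.76


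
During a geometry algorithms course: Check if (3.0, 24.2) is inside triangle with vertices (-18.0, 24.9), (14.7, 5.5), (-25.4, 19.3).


Cross products: AB x AP = 384.51, BC x BP = -588.41, CA x CP = -122.78
All same sign? no

No, outside


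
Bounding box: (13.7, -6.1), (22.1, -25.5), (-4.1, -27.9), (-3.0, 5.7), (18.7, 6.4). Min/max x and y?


x range: [-4.1, 22.1]
y range: [-27.9, 6.4]
Bounding box: (-4.1,-27.9) to (22.1,6.4)

(-4.1,-27.9) to (22.1,6.4)


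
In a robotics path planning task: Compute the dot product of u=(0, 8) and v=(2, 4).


u . v = u_x*v_x + u_y*v_y = 0*2 + 8*4
= 0 + 32 = 32

32


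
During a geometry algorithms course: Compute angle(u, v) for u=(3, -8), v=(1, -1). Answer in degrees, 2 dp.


u.v = 11, |u| = sqrt(73) = 8.544, |v| = sqrt(2) = 1.4142
cos(theta) = u.v/(|u||v|) = 11/sqrt(146) = 0.910366
theta = acos(0.910366) = 24.44 degrees

24.44 degrees


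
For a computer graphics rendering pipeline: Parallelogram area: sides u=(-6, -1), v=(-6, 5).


|u x v| = |(-6)*5 - (-1)*(-6)|
= |(-30) - 6| = 36

36


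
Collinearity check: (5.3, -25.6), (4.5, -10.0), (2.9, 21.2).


Cross product: (4.5-5.3)*(21.2-(-25.6)) - ((-10)-(-25.6))*(2.9-5.3)
= 0

Yes, collinear


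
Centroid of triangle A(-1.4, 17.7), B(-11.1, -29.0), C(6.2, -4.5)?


Centroid = ((x_A+x_B+x_C)/3, (y_A+y_B+y_C)/3)
= (((-1.4)+(-11.1)+6.2)/3, (17.7+(-29)+(-4.5))/3)
= (-2.1, -5.2667)

(-2.1, -5.2667)


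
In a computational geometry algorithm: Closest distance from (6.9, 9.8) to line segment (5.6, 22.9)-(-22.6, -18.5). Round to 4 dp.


Project P onto AB: t = 0.2015 (clamped to [0,1])
Closest point on segment: (-0.0832, 14.5566)
Distance: 8.4493

8.4493


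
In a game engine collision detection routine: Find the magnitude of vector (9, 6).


|u| = sqrt(9^2 + 6^2) = sqrt(117) = 10.8167

10.8167


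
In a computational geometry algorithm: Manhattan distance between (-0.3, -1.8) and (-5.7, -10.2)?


|(-0.3)-(-5.7)| + |(-1.8)-(-10.2)| = 5.4 + 8.4 = 13.8

13.8


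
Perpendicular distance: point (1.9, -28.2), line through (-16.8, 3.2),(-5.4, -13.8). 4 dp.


|cross product| = 40.06
|line direction| = sqrt(418.96) = 20.4685
Distance = 40.06/sqrt(418.96) = 1.9572

1.9572


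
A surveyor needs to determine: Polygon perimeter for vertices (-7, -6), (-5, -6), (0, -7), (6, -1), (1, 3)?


Sides: (-7, -6)->(-5, -6): sqrt(4) = 2, (-5, -6)->(0, -7): sqrt(26) = 5.09902, (0, -7)->(6, -1): sqrt(72) = 8.485281, (6, -1)->(1, 3): sqrt(41) = 6.403124, (1, 3)->(-7, -6): sqrt(145) = 12.041595
Sum = 34.02902
Perimeter = 34.029

34.029


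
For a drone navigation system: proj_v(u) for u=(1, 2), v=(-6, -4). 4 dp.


u.v = -14, |v| = sqrt(52) = 7.2111
Scalar projection = u.v / |v| = -14 / sqrt(52) = -1.9415

-1.9415


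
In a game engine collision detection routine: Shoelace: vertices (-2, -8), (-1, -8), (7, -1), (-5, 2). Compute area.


Shoelace sum: ((-2)*(-8) - (-1)*(-8)) + ((-1)*(-1) - 7*(-8)) + (7*2 - (-5)*(-1)) + ((-5)*(-8) - (-2)*2)
= 118
Area = |118|/2 = 59

59


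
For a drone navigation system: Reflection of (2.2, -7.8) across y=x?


Reflection over y=x: (x,y) -> (y,x)
(2.2, -7.8) -> (-7.8, 2.2)

(-7.8, 2.2)


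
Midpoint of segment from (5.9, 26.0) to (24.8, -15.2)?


M = ((5.9+24.8)/2, (26+(-15.2))/2)
= (15.35, 5.4)

(15.35, 5.4)


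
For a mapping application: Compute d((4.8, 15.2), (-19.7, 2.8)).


dx=-24.5, dy=-12.4
d^2 = (-24.5)^2 + (-12.4)^2 = 754.01
d = sqrt(754.01) = 27.4592

27.4592


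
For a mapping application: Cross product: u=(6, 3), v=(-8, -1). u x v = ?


u x v = u_x*v_y - u_y*v_x = 6*(-1) - 3*(-8)
= (-6) - (-24) = 18

18


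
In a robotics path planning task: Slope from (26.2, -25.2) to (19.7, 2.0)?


slope = (y2-y1)/(x2-x1) = (2-(-25.2))/(19.7-26.2) = 27.2/(-6.5) = -4.1846

-4.1846


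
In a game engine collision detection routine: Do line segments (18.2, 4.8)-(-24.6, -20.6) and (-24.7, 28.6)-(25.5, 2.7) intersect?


Cross products: d1=-83.65, d2=-2467.25, d3=-2108.3, d4=275.3
d1*d2 < 0 and d3*d4 < 0? no

No, they don't intersect


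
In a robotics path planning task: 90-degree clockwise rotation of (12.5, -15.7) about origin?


90° CW: (x,y) -> (y, -x)
(12.5,-15.7) -> (-15.7, -12.5)

(-15.7, -12.5)


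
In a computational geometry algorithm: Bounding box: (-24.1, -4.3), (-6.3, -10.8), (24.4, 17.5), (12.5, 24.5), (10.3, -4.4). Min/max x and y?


x range: [-24.1, 24.4]
y range: [-10.8, 24.5]
Bounding box: (-24.1,-10.8) to (24.4,24.5)

(-24.1,-10.8) to (24.4,24.5)


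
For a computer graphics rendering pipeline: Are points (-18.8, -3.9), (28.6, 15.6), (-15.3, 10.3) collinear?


Cross product: (28.6-(-18.8))*(10.3-(-3.9)) - (15.6-(-3.9))*((-15.3)-(-18.8))
= 604.83

No, not collinear


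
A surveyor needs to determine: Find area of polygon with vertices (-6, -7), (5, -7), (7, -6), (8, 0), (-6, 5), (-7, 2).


Shoelace sum: ((-6)*(-7) - 5*(-7)) + (5*(-6) - 7*(-7)) + (7*0 - 8*(-6)) + (8*5 - (-6)*0) + ((-6)*2 - (-7)*5) + ((-7)*(-7) - (-6)*2)
= 268
Area = |268|/2 = 134

134


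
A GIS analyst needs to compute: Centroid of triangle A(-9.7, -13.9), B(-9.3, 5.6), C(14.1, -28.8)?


Centroid = ((x_A+x_B+x_C)/3, (y_A+y_B+y_C)/3)
= (((-9.7)+(-9.3)+14.1)/3, ((-13.9)+5.6+(-28.8))/3)
= (-1.6333, -12.3667)

(-1.6333, -12.3667)


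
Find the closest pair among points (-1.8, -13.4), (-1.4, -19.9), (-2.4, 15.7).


d(P0,P1) = 6.5123, d(P0,P2) = 29.1062, d(P1,P2) = 35.614
Closest: P0 and P1

Closest pair: (-1.8, -13.4) and (-1.4, -19.9), distance = 6.5123


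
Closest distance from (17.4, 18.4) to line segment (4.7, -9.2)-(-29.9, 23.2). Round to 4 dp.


Project P onto AB: t = 0.2024 (clamped to [0,1])
Closest point on segment: (-2.3037, -2.6416)
Distance: 28.8268

28.8268


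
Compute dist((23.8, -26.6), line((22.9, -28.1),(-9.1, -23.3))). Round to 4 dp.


|cross product| = 52.32
|line direction| = sqrt(1047.04) = 32.358
Distance = 52.32/sqrt(1047.04) = 1.6169

1.6169


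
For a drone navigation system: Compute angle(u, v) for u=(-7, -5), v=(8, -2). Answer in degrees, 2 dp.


u.v = -46, |u| = sqrt(74) = 8.6023, |v| = sqrt(68) = 8.2462
cos(theta) = u.v/(|u||v|) = -46/sqrt(5032) = -0.648466
theta = acos(-0.648466) = 130.43 degrees

130.43 degrees


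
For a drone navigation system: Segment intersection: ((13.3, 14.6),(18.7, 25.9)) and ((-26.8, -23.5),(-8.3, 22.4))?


Cross products: d1=-1135.74, d2=-1174.55, d3=247.39, d4=286.2
d1*d2 < 0 and d3*d4 < 0? no

No, they don't intersect


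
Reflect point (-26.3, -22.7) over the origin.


Reflection over origin: (x,y) -> (-x,-y)
(-26.3, -22.7) -> (26.3, 22.7)

(26.3, 22.7)


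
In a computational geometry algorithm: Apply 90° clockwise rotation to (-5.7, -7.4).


90° CW: (x,y) -> (y, -x)
(-5.7,-7.4) -> (-7.4, 5.7)

(-7.4, 5.7)


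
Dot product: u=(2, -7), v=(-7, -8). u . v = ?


u . v = u_x*v_x + u_y*v_y = 2*(-7) + (-7)*(-8)
= (-14) + 56 = 42

42


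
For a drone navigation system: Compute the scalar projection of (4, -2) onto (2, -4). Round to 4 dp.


u.v = 16, |v| = sqrt(20) = 4.4721
Scalar projection = u.v / |v| = 16 / sqrt(20) = 3.5777

3.5777


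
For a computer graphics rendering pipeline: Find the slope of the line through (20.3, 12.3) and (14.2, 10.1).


slope = (y2-y1)/(x2-x1) = (10.1-12.3)/(14.2-20.3) = (-2.2)/(-6.1) = 0.3607

0.3607


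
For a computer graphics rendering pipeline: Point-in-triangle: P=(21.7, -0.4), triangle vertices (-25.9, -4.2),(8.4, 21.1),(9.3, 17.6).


Cross products: AB x AP = -1073.94, BC x BP = 27.2, CA x CP = 903.92
All same sign? no

No, outside


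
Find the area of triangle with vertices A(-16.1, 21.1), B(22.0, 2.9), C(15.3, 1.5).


Area = |x_A(y_B-y_C) + x_B(y_C-y_A) + x_C(y_A-y_B)|/2
= |(-22.54) + (-431.2) + 278.46|/2
= 175.28/2 = 87.64

87.64


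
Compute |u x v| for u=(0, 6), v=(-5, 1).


|u x v| = |0*1 - 6*(-5)|
= |0 - (-30)| = 30

30


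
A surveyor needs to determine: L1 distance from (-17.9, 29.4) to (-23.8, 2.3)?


|(-17.9)-(-23.8)| + |29.4-2.3| = 5.9 + 27.1 = 33

33


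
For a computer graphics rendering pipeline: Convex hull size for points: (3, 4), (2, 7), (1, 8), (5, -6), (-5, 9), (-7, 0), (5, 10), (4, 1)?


Convex hull vertices (CCW): (-7, 0), (5, -6), (5, 10), (-5, 9)
Count = 4

4


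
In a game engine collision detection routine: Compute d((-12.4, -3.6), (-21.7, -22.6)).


dx=-9.3, dy=-19
d^2 = (-9.3)^2 + (-19)^2 = 447.49
d = sqrt(447.49) = 21.154

21.154


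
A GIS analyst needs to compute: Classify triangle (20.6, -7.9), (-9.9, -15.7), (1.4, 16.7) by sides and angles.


Side lengths squared: AB^2=991.09, BC^2=1177.45, CA^2=973.8
Sorted: [973.8, 991.09, 1177.45]
By sides: Scalene, By angles: Acute

Scalene, Acute


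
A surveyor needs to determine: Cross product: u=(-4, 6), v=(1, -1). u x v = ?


u x v = u_x*v_y - u_y*v_x = (-4)*(-1) - 6*1
= 4 - 6 = -2

-2


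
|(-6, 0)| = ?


|u| = sqrt((-6)^2 + 0^2) = sqrt(36) = 6

6


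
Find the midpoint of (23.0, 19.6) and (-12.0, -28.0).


M = ((23+(-12))/2, (19.6+(-28))/2)
= (5.5, -4.2)

(5.5, -4.2)


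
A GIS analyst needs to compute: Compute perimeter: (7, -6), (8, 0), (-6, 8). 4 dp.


Sides: (7, -6)->(8, 0): sqrt(37) = 6.082763, (8, 0)->(-6, 8): sqrt(260) = 16.124515, (-6, 8)->(7, -6): sqrt(365) = 19.104973
Sum = 41.312251
Perimeter = 41.3123

41.3123


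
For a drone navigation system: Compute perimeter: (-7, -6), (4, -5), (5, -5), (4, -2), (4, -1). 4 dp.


Sides: (-7, -6)->(4, -5): sqrt(122) = 11.045361, (4, -5)->(5, -5): sqrt(1) = 1, (5, -5)->(4, -2): sqrt(10) = 3.162278, (4, -2)->(4, -1): sqrt(1) = 1, (4, -1)->(-7, -6): sqrt(146) = 12.083046
Sum = 28.290685
Perimeter = 28.2907

28.2907


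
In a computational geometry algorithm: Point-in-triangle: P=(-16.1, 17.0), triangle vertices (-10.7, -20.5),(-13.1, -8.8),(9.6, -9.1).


Cross products: AB x AP = -26.82, BC x BP = 584.76, CA x CP = -822.81
All same sign? no

No, outside


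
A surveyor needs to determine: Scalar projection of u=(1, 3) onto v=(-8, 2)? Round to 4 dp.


u.v = -2, |v| = sqrt(68) = 8.2462
Scalar projection = u.v / |v| = -2 / sqrt(68) = -0.2425

-0.2425


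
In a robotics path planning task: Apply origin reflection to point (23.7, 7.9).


Reflection over origin: (x,y) -> (-x,-y)
(23.7, 7.9) -> (-23.7, -7.9)

(-23.7, -7.9)


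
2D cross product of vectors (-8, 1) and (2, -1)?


u x v = u_x*v_y - u_y*v_x = (-8)*(-1) - 1*2
= 8 - 2 = 6

6


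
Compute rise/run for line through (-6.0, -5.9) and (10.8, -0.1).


slope = (y2-y1)/(x2-x1) = ((-0.1)-(-5.9))/(10.8-(-6)) = 5.8/16.8 = 0.3452

0.3452


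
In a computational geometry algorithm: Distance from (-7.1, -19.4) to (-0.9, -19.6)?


dx=6.2, dy=-0.2
d^2 = 6.2^2 + (-0.2)^2 = 38.48
d = sqrt(38.48) = 6.2032

6.2032


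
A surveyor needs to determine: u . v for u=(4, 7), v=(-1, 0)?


u . v = u_x*v_x + u_y*v_y = 4*(-1) + 7*0
= (-4) + 0 = -4

-4


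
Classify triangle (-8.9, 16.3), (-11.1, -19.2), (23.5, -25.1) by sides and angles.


Side lengths squared: AB^2=1265.09, BC^2=1231.97, CA^2=2763.72
Sorted: [1231.97, 1265.09, 2763.72]
By sides: Scalene, By angles: Obtuse

Scalene, Obtuse


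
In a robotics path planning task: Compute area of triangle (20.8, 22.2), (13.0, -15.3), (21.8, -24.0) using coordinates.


Area = |x_A(y_B-y_C) + x_B(y_C-y_A) + x_C(y_A-y_B)|/2
= |180.96 + (-600.6) + 817.5|/2
= 397.86/2 = 198.93

198.93


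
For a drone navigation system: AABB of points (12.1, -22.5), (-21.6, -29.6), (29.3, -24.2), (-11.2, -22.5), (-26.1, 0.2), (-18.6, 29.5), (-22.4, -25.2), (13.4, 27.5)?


x range: [-26.1, 29.3]
y range: [-29.6, 29.5]
Bounding box: (-26.1,-29.6) to (29.3,29.5)

(-26.1,-29.6) to (29.3,29.5)


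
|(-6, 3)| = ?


|u| = sqrt((-6)^2 + 3^2) = sqrt(45) = 6.7082

6.7082


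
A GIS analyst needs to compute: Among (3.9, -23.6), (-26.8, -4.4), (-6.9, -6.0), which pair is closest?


d(P0,P1) = 36.2095, d(P0,P2) = 20.6495, d(P1,P2) = 19.9642
Closest: P1 and P2

Closest pair: (-26.8, -4.4) and (-6.9, -6.0), distance = 19.9642


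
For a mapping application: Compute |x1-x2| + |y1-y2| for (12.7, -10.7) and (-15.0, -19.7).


|12.7-(-15)| + |(-10.7)-(-19.7)| = 27.7 + 9 = 36.7

36.7


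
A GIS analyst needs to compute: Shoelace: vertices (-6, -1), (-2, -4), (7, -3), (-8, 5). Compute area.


Shoelace sum: ((-6)*(-4) - (-2)*(-1)) + ((-2)*(-3) - 7*(-4)) + (7*5 - (-8)*(-3)) + ((-8)*(-1) - (-6)*5)
= 105
Area = |105|/2 = 52.5

52.5


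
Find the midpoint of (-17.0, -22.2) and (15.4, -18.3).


M = (((-17)+15.4)/2, ((-22.2)+(-18.3))/2)
= (-0.8, -20.25)

(-0.8, -20.25)


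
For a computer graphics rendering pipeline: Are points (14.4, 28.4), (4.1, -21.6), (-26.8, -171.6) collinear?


Cross product: (4.1-14.4)*((-171.6)-28.4) - ((-21.6)-28.4)*((-26.8)-14.4)
= 0

Yes, collinear


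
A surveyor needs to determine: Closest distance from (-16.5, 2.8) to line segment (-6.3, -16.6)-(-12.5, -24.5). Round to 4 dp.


Project P onto AB: t = 0 (clamped to [0,1])
Closest point on segment: (-6.3, -16.6)
Distance: 21.918

21.918


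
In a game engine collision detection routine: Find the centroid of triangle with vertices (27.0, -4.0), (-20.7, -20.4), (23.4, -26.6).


Centroid = ((x_A+x_B+x_C)/3, (y_A+y_B+y_C)/3)
= ((27+(-20.7)+23.4)/3, ((-4)+(-20.4)+(-26.6))/3)
= (9.9, -17)

(9.9, -17)


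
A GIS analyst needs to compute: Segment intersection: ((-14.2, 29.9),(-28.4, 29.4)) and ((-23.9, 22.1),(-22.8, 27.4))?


Cross products: d1=-42.83, d2=31.88, d3=105.91, d4=31.2
d1*d2 < 0 and d3*d4 < 0? no

No, they don't intersect


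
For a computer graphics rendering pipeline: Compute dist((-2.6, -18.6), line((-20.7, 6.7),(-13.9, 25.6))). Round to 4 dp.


|cross product| = 514.13
|line direction| = sqrt(403.45) = 20.0861
Distance = 514.13/sqrt(403.45) = 25.5964

25.5964


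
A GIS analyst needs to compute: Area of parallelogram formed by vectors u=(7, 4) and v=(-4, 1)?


|u x v| = |7*1 - 4*(-4)|
= |7 - (-16)| = 23

23


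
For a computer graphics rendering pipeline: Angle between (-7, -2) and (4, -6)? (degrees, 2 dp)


u.v = -16, |u| = sqrt(53) = 7.2801, |v| = sqrt(52) = 7.2111
cos(theta) = u.v/(|u||v|) = -16/sqrt(2756) = -0.304776
theta = acos(-0.304776) = 107.74 degrees

107.74 degrees


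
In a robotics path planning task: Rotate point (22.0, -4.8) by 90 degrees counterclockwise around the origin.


90° CCW: (x,y) -> (-y, x)
(22,-4.8) -> (4.8, 22)

(4.8, 22)


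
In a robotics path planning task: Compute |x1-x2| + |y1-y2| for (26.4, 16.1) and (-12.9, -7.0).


|26.4-(-12.9)| + |16.1-(-7)| = 39.3 + 23.1 = 62.4

62.4


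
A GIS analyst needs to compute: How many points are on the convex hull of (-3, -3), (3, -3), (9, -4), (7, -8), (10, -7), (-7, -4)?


Convex hull vertices (CCW): (-7, -4), (7, -8), (10, -7), (9, -4), (3, -3), (-3, -3)
Count = 6

6


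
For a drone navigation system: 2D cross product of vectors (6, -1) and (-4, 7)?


u x v = u_x*v_y - u_y*v_x = 6*7 - (-1)*(-4)
= 42 - 4 = 38

38


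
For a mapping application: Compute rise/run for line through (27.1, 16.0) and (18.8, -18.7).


slope = (y2-y1)/(x2-x1) = ((-18.7)-16)/(18.8-27.1) = (-34.7)/(-8.3) = 4.1807

4.1807


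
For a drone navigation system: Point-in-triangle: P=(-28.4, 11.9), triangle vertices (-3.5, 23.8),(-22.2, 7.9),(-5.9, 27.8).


Cross products: AB x AP = -173.38, BC x BP = 188.58, CA x CP = -128.16
All same sign? no

No, outside


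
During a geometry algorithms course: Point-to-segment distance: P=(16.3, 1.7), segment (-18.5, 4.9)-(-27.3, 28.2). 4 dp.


Project P onto AB: t = 0 (clamped to [0,1])
Closest point on segment: (-18.5, 4.9)
Distance: 34.9468

34.9468


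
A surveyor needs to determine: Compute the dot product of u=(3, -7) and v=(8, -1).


u . v = u_x*v_x + u_y*v_y = 3*8 + (-7)*(-1)
= 24 + 7 = 31

31


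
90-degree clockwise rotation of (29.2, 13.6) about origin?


90° CW: (x,y) -> (y, -x)
(29.2,13.6) -> (13.6, -29.2)

(13.6, -29.2)


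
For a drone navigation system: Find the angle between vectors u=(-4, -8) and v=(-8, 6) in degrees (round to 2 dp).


u.v = -16, |u| = sqrt(80) = 8.9443, |v| = sqrt(100) = 10
cos(theta) = u.v/(|u||v|) = -16/sqrt(8000) = -0.178885
theta = acos(-0.178885) = 100.3 degrees

100.3 degrees


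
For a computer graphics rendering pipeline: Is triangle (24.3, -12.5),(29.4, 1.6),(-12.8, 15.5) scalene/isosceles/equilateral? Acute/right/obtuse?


Side lengths squared: AB^2=224.82, BC^2=1974.05, CA^2=2160.41
Sorted: [224.82, 1974.05, 2160.41]
By sides: Scalene, By angles: Acute

Scalene, Acute


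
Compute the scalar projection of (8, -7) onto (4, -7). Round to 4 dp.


u.v = 81, |v| = sqrt(65) = 8.0623
Scalar projection = u.v / |v| = 81 / sqrt(65) = 10.0468

10.0468


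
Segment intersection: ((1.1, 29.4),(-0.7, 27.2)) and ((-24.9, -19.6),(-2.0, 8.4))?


Cross products: d1=394.1, d2=394.12, d3=31, d4=30.98
d1*d2 < 0 and d3*d4 < 0? no

No, they don't intersect


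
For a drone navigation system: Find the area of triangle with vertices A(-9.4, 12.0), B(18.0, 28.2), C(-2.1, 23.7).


Area = |x_A(y_B-y_C) + x_B(y_C-y_A) + x_C(y_A-y_B)|/2
= |(-42.3) + 210.6 + 34.02|/2
= 202.32/2 = 101.16

101.16


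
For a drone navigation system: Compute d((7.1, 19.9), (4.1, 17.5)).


dx=-3, dy=-2.4
d^2 = (-3)^2 + (-2.4)^2 = 14.76
d = sqrt(14.76) = 3.8419

3.8419


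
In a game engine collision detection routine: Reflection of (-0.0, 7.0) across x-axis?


Reflection over x-axis: (x,y) -> (x,-y)
(0, 7) -> (0, -7)

(0, -7)


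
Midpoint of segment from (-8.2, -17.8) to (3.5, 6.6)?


M = (((-8.2)+3.5)/2, ((-17.8)+6.6)/2)
= (-2.35, -5.6)

(-2.35, -5.6)


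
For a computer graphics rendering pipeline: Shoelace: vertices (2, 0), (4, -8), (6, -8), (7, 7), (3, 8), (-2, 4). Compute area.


Shoelace sum: (2*(-8) - 4*0) + (4*(-8) - 6*(-8)) + (6*7 - 7*(-8)) + (7*8 - 3*7) + (3*4 - (-2)*8) + ((-2)*0 - 2*4)
= 153
Area = |153|/2 = 76.5

76.5


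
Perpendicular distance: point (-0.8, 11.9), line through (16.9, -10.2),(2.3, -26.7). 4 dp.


|cross product| = 614.71
|line direction| = sqrt(485.41) = 22.032
Distance = 614.71/sqrt(485.41) = 27.9008

27.9008


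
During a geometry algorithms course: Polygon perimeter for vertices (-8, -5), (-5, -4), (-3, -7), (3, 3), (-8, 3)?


Sides: (-8, -5)->(-5, -4): sqrt(10) = 3.162278, (-5, -4)->(-3, -7): sqrt(13) = 3.605551, (-3, -7)->(3, 3): sqrt(136) = 11.661904, (3, 3)->(-8, 3): sqrt(121) = 11, (-8, 3)->(-8, -5): sqrt(64) = 8
Sum = 37.429733
Perimeter = 37.4297

37.4297


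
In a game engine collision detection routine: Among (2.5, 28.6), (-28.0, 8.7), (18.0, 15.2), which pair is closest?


d(P0,P1) = 36.4179, d(P0,P2) = 20.4893, d(P1,P2) = 46.457
Closest: P0 and P2

Closest pair: (2.5, 28.6) and (18.0, 15.2), distance = 20.4893


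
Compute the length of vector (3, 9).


|u| = sqrt(3^2 + 9^2) = sqrt(90) = 9.4868

9.4868


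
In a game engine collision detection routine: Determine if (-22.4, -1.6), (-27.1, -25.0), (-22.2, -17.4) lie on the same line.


Cross product: ((-27.1)-(-22.4))*((-17.4)-(-1.6)) - ((-25)-(-1.6))*((-22.2)-(-22.4))
= 78.94

No, not collinear


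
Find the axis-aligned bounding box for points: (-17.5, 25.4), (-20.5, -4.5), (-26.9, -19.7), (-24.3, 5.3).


x range: [-26.9, -17.5]
y range: [-19.7, 25.4]
Bounding box: (-26.9,-19.7) to (-17.5,25.4)

(-26.9,-19.7) to (-17.5,25.4)


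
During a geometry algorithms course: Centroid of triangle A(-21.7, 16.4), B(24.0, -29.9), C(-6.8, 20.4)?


Centroid = ((x_A+x_B+x_C)/3, (y_A+y_B+y_C)/3)
= (((-21.7)+24+(-6.8))/3, (16.4+(-29.9)+20.4)/3)
= (-1.5, 2.3)

(-1.5, 2.3)


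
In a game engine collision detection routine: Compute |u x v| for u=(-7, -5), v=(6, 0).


|u x v| = |(-7)*0 - (-5)*6|
= |0 - (-30)| = 30

30


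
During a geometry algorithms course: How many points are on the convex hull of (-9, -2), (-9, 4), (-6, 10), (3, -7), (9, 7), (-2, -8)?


Convex hull vertices (CCW): (-9, -2), (-2, -8), (3, -7), (9, 7), (-6, 10), (-9, 4)
Count = 6

6


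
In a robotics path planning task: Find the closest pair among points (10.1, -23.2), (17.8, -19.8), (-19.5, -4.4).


d(P0,P1) = 8.4172, d(P0,P2) = 35.0657, d(P1,P2) = 40.3541
Closest: P0 and P1

Closest pair: (10.1, -23.2) and (17.8, -19.8), distance = 8.4172


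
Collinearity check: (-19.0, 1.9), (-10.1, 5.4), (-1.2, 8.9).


Cross product: ((-10.1)-(-19))*(8.9-1.9) - (5.4-1.9)*((-1.2)-(-19))
= 0

Yes, collinear


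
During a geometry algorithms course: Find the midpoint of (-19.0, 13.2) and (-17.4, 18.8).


M = (((-19)+(-17.4))/2, (13.2+18.8)/2)
= (-18.2, 16)

(-18.2, 16)


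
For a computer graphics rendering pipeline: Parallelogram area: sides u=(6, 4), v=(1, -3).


|u x v| = |6*(-3) - 4*1|
= |(-18) - 4| = 22

22


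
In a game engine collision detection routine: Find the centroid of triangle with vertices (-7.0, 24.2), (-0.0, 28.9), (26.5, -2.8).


Centroid = ((x_A+x_B+x_C)/3, (y_A+y_B+y_C)/3)
= (((-7)+0+26.5)/3, (24.2+28.9+(-2.8))/3)
= (6.5, 16.7667)

(6.5, 16.7667)


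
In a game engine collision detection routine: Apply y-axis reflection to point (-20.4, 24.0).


Reflection over y-axis: (x,y) -> (-x,y)
(-20.4, 24) -> (20.4, 24)

(20.4, 24)


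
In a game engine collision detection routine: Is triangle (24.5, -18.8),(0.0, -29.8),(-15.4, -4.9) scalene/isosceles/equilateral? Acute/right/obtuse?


Side lengths squared: AB^2=721.25, BC^2=857.17, CA^2=1785.22
Sorted: [721.25, 857.17, 1785.22]
By sides: Scalene, By angles: Obtuse

Scalene, Obtuse


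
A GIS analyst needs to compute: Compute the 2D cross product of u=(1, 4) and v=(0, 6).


u x v = u_x*v_y - u_y*v_x = 1*6 - 4*0
= 6 - 0 = 6

6


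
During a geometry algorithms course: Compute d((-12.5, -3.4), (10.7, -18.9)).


dx=23.2, dy=-15.5
d^2 = 23.2^2 + (-15.5)^2 = 778.49
d = sqrt(778.49) = 27.9014

27.9014


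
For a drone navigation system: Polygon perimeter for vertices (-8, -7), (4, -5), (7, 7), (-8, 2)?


Sides: (-8, -7)->(4, -5): sqrt(148) = 12.165525, (4, -5)->(7, 7): sqrt(153) = 12.369317, (7, 7)->(-8, 2): sqrt(250) = 15.811388, (-8, 2)->(-8, -7): sqrt(81) = 9
Sum = 49.34623
Perimeter = 49.3462

49.3462


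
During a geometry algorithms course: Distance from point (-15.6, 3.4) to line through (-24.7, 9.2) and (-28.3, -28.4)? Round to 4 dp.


|cross product| = 363.04
|line direction| = sqrt(1426.72) = 37.7719
Distance = 363.04/sqrt(1426.72) = 9.6114

9.6114


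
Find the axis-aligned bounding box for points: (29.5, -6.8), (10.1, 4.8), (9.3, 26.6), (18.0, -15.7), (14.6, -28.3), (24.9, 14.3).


x range: [9.3, 29.5]
y range: [-28.3, 26.6]
Bounding box: (9.3,-28.3) to (29.5,26.6)

(9.3,-28.3) to (29.5,26.6)


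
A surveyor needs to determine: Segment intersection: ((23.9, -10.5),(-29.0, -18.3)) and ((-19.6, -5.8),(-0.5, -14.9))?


Cross products: d1=306.08, d2=-324.29, d3=-587.93, d4=42.44
d1*d2 < 0 and d3*d4 < 0? yes

Yes, they intersect


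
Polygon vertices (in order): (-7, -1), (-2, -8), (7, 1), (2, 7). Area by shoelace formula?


Shoelace sum: ((-7)*(-8) - (-2)*(-1)) + ((-2)*1 - 7*(-8)) + (7*7 - 2*1) + (2*(-1) - (-7)*7)
= 202
Area = |202|/2 = 101

101


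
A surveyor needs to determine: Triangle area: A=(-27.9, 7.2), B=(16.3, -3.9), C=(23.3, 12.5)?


Area = |x_A(y_B-y_C) + x_B(y_C-y_A) + x_C(y_A-y_B)|/2
= |457.56 + 86.39 + 258.63|/2
= 802.58/2 = 401.29

401.29


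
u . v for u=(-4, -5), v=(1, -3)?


u . v = u_x*v_x + u_y*v_y = (-4)*1 + (-5)*(-3)
= (-4) + 15 = 11

11


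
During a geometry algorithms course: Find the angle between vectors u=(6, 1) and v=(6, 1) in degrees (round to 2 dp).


u.v = 37, |u| = sqrt(37) = 6.0828, |v| = sqrt(37) = 6.0828
cos(theta) = u.v/(|u||v|) = 37/sqrt(1369) = 1
theta = acos(1) = 0 degrees

0 degrees


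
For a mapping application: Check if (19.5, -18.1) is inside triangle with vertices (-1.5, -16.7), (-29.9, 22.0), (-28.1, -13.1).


Cross products: AB x AP = -772.94, BC x BP = 1661.76, CA x CP = 38.36
All same sign? no

No, outside


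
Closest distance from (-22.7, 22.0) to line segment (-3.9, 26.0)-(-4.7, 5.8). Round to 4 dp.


Project P onto AB: t = 0.2345 (clamped to [0,1])
Closest point on segment: (-4.0876, 21.2629)
Distance: 18.627

18.627


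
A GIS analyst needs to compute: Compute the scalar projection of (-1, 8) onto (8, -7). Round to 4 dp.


u.v = -64, |v| = sqrt(113) = 10.6301
Scalar projection = u.v / |v| = -64 / sqrt(113) = -6.0206

-6.0206


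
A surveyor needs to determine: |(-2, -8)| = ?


|u| = sqrt((-2)^2 + (-8)^2) = sqrt(68) = 8.2462

8.2462


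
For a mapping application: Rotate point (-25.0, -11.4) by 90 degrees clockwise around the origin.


90° CW: (x,y) -> (y, -x)
(-25,-11.4) -> (-11.4, 25)

(-11.4, 25)


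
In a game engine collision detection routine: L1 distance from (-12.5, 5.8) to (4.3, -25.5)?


|(-12.5)-4.3| + |5.8-(-25.5)| = 16.8 + 31.3 = 48.1

48.1


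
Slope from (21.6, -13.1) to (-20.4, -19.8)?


slope = (y2-y1)/(x2-x1) = ((-19.8)-(-13.1))/((-20.4)-21.6) = (-6.7)/(-42) = 0.1595

0.1595


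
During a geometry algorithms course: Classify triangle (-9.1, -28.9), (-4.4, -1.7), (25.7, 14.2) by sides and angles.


Side lengths squared: AB^2=761.93, BC^2=1158.82, CA^2=3068.65
Sorted: [761.93, 1158.82, 3068.65]
By sides: Scalene, By angles: Obtuse

Scalene, Obtuse


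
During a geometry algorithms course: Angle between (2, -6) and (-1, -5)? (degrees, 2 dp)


u.v = 28, |u| = sqrt(40) = 6.3246, |v| = sqrt(26) = 5.099
cos(theta) = u.v/(|u||v|) = 28/sqrt(1040) = 0.868243
theta = acos(0.868243) = 29.74 degrees

29.74 degrees


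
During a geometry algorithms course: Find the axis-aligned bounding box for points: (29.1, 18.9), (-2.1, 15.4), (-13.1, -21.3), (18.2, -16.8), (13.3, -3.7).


x range: [-13.1, 29.1]
y range: [-21.3, 18.9]
Bounding box: (-13.1,-21.3) to (29.1,18.9)

(-13.1,-21.3) to (29.1,18.9)


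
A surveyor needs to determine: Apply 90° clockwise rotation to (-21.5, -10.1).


90° CW: (x,y) -> (y, -x)
(-21.5,-10.1) -> (-10.1, 21.5)

(-10.1, 21.5)


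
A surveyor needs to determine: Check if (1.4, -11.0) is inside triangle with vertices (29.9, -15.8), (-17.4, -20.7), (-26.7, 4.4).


Cross products: AB x AP = -366.69, BC x BP = -562.09, CA x CP = -304.02
All same sign? yes

Yes, inside


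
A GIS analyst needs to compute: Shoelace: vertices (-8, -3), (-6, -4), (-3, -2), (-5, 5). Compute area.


Shoelace sum: ((-8)*(-4) - (-6)*(-3)) + ((-6)*(-2) - (-3)*(-4)) + ((-3)*5 - (-5)*(-2)) + ((-5)*(-3) - (-8)*5)
= 44
Area = |44|/2 = 22

22


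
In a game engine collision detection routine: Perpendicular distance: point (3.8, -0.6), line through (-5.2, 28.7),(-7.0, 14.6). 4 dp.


|cross product| = 179.64
|line direction| = sqrt(202.05) = 14.2144
Distance = 179.64/sqrt(202.05) = 12.6379

12.6379


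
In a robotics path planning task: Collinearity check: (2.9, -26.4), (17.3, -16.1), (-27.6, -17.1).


Cross product: (17.3-2.9)*((-17.1)-(-26.4)) - ((-16.1)-(-26.4))*((-27.6)-2.9)
= 448.07

No, not collinear


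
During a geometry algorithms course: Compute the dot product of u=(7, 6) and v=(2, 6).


u . v = u_x*v_x + u_y*v_y = 7*2 + 6*6
= 14 + 36 = 50

50


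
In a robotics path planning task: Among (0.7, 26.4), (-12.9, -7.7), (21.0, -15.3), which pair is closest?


d(P0,P1) = 36.712, d(P0,P2) = 46.3787, d(P1,P2) = 34.7415
Closest: P1 and P2

Closest pair: (-12.9, -7.7) and (21.0, -15.3), distance = 34.7415


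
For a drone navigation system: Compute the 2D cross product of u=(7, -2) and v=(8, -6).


u x v = u_x*v_y - u_y*v_x = 7*(-6) - (-2)*8
= (-42) - (-16) = -26

-26


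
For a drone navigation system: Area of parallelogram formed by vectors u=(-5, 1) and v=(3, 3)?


|u x v| = |(-5)*3 - 1*3|
= |(-15) - 3| = 18

18


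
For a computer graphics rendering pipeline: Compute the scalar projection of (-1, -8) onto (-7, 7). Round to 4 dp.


u.v = -49, |v| = sqrt(98) = 9.8995
Scalar projection = u.v / |v| = -49 / sqrt(98) = -4.9497

-4.9497


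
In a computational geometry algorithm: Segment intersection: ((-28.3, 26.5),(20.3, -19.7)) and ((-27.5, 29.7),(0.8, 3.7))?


Cross products: d1=-111.36, d2=-155.22, d3=192.48, d4=236.34
d1*d2 < 0 and d3*d4 < 0? no

No, they don't intersect
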